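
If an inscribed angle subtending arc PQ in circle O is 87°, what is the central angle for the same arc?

Central angle = 2 × 87° = 174° (inscribed angle theorem).

174°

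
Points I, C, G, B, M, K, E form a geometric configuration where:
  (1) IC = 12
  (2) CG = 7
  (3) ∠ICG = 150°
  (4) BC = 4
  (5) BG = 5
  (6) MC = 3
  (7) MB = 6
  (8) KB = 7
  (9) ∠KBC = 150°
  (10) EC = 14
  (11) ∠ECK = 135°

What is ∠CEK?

Step 1: By the law of cosines on triangle CBK: CK² = 4² + 7² − 2·4·7·cos(150°) = 113.5, so CK ≈ 10.65.
Step 2: By the law of cosines on triangle ECK: EK² = 14² + 10.65² − 2·14·10.65·cos(135°) = 520.43, so EK ≈ 22.81.
Step 3: By the inverse law of cosines on triangle CEK: cos(∠CEK) = (14² + 22.81² − 10.65²) / (2·14·22.81) = 602.93/638.76 = 0.9439, so ∠CEK = 19.28°.

Therefore, the measure of angle ∠CEK = 19.28°.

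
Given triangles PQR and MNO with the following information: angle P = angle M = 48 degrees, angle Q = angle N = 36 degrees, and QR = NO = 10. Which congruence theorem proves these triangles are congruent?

The given information provides:
angle P = angle M = 48 degrees, angle Q = angle N = 36 degrees, and QR = NO = 10
This matches the AAS congruence theorem.
Two pairs of corresponding angles and a non-included side are equal (Angle-Angle-Side).

AAS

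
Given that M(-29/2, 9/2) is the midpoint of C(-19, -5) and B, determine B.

Using the midpoint formula: M = ((x1 + x2)/2, (y1 + y2)/2)
We know M = (-29/2, 9/2) and C = (-19, -5)
For x: -29/2 = (-19 + x2)/2, so x2 = 2*-29/2 - -19 = -10
For y: 9/2 = (-5 + y2)/2, so y2 = 2*9/2 - -5 = 14
B = (-10, 14)

(-10, 14)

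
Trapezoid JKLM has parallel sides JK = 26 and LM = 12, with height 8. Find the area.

Area of a trapezoid = (base1 + base2) * height / 2
Area = (26 + 12) * 8 / 2
Area = 38 * 8 / 2
Area = 304 / 2
Area = 152

152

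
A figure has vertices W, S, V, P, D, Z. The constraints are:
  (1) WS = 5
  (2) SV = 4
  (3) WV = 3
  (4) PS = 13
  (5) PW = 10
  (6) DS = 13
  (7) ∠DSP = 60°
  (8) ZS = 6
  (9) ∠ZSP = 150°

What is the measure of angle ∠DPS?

Step 1: By the law of cosines on triangle PSD: PD² = 13² + 13² − 2·13·13·cos(60°) = 169, so PD = 13.
Step 2: By the inverse law of cosines on triangle DPS: cos(∠DPS) = (13² + 13² − 13²) / (2·13·13) = 169/338 = 0.5, so ∠DPS = 60°.

Therefore, the measure of angle ∠DPS = 60°.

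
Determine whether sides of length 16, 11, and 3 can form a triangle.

The longest side is 16. The other two sides sum to 3 + 11 = 14.
Since 14 ≤ 16, the two shorter sides cannot reach around to close the triangle.

No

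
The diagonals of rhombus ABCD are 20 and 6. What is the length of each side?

In a rhombus, the diagonals bisect each other perpendicularly, creating four congruent right triangles.
Each triangle has legs 10 (half of 20) and 3 (half of 6).
The hypotenuse of each right triangle is a side of the rhombus:
side = sqrt(10^2 + 3^2) = sqrt(109)

sqrt(109)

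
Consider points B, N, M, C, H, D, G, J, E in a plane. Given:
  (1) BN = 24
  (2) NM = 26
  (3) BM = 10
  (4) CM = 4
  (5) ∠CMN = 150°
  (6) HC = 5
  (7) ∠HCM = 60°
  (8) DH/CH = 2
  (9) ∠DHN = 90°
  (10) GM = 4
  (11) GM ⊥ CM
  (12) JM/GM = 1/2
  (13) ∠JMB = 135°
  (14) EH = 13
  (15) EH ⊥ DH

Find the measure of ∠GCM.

Step 1: By the law of cosines on triangle CMG: CG² = 4² + 4² − 2·4·4·cos(90°) = 32, so CG = 4·√2.
Step 2: By the inverse law of cosines on triangle GCM: cos(∠GCM) = ((4·√2)² + 4² − 4²) / (2·4·√2·4) = 32/45.25 = 0.7071, so ∠GCM = 45°.

Therefore, the measure of angle ∠GCM = 45°.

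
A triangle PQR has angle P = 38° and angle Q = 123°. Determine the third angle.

The interior angles sum to 180°: angle R = 180 - 38 - 123 = 19°.
The triangle is obtuse (angles 38°, 123°, 19°).

19 degrees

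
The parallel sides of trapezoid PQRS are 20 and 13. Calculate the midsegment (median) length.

The midsegment of a trapezoid = (base1 + base2) / 2
midsegment = (20 + 13) / 2
midsegment = 33 / 2
midsegment = 33/2

33/2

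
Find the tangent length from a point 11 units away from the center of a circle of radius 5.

The tangent, radius, and line from the external point to the center form a right triangle.
The right angle is where the tangent meets the radius.
By the Pythagorean theorem: tangent² + 5² = 11²
tangent² = 121 - 25 = 96
tangent = 4*sqrt(6)

4*sqrt(6)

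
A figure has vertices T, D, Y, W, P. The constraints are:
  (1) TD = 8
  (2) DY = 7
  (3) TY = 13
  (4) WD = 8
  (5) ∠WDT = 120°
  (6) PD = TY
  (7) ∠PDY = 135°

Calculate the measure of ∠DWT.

Step 1: By the law of cosines on triangle WDT: WT² = 8² + 8² − 2·8·8·cos(120°) = 192, so WT = 8·√3.
Step 2: By the inverse law of cosines on triangle DWT: cos(∠DWT) = (8² + (8·√3)² − 8²) / (2·8·8·√3) = 192/221.7 = 0.866, so ∠DWT = 30°.

Therefore, the measure of angle ∠DWT = 30°.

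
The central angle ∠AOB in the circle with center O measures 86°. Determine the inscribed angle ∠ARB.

Inscribed angle = 86° / 2 = 43° (inscribed angle theorem).

43°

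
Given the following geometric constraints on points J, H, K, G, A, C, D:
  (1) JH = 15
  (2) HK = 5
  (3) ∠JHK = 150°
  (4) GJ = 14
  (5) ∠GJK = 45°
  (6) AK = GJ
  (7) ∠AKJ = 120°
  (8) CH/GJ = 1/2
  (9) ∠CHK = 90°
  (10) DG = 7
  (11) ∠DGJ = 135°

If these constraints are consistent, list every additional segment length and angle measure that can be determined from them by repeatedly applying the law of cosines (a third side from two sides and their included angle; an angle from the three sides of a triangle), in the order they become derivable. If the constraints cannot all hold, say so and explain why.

The constraints are consistent. Derivable facts, in order:
After 1 step:
- JD ≈ 19.59
- JK ≈ 19.49
- KC = √74
After 2 steps:
- JA ≈ 29.13
- KG ≈ 13.78
- ∠CKH = 54.46°
- ∠DJG = 14.64°
- ∠GDJ = 30.36°
- ∠HCK = 35.54°
- ∠HJK = 7.37°
- ∠HKJ = 22.63°
After 3 steps:
- ∠AJK = 24.59°
- ∠GKJ = 45.9°
- ∠JAK = 35.41°
- ∠JGK = 89.1°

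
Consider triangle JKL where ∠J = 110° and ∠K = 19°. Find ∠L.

Let angle L = x. Then 110 + 19 + x = 180.
x = 180 - 129 = 51 degrees.

51 degrees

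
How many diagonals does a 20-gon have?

Each of the 20 vertices connects to 17 non-adjacent vertices via diagonals.
Total connections = 20 × 17 = 340, but each diagonal is counted twice.
Number of diagonals = 340 / 2 = 170.

170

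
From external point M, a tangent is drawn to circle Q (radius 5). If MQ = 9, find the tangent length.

The tangent, radius, and line from the external point to the center form a right triangle.
The right angle is where the tangent meets the radius.
By the Pythagorean theorem: tangent² + 5² = 9²
tangent² = 81 - 25 = 56
tangent = 2*sqrt(14)

2*sqrt(14)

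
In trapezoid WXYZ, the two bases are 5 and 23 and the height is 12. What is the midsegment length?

The midsegment (median) of a trapezoid connects the midpoints of the non-parallel sides.
Its length is the average of the two bases: (5 + 23) / 2 = 14.

14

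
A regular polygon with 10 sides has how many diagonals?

Total line segments between 10 vertices = C(10,2) = 45.
Subtract the 10 sides: 45 - 10 = 35 diagonals.

35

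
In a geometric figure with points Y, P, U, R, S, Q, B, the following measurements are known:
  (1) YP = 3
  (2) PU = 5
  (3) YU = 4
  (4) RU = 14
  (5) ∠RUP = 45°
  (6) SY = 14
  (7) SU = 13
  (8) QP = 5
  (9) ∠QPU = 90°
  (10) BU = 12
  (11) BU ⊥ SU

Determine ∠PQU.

Step 1: By the law of cosines on triangle QPU: QU² = 5² + 5² − 2·5·5·cos(90°) = 50, so QU = 5·√2.
Step 2: By the inverse law of cosines on triangle PQU: cos(∠PQU) = (5² + (5·√2)² − 5²) / (2·5·5·√2) = 50/70.71 = 0.7071, so ∠PQU = 45°.

Therefore, the measure of angle ∠PQU = 45°.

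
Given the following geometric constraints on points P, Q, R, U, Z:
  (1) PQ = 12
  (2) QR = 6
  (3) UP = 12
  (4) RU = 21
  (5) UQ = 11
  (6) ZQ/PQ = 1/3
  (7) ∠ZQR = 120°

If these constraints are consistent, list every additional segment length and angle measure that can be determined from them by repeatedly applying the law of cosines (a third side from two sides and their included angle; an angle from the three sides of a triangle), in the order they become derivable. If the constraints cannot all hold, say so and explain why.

These constraints are not satisfiable: by the triangle inequality in triangle QRU, (2) QR = 6 and (5) UQ = 11 force RU ≤ 6 + 11 = 17, but (4) says RU = 21. No planar figure meets all of them, so nothing further can be derived.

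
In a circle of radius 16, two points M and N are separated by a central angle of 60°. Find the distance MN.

Chord = 2(16) sin(30°) = 16

16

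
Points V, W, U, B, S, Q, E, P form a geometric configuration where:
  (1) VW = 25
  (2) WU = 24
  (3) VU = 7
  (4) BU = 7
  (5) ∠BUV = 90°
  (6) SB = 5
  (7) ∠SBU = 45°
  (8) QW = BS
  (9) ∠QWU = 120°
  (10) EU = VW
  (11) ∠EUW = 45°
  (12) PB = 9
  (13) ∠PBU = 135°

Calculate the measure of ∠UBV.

Step 1: By the law of cosines on triangle BUV: BV² = 7² + 7² − 2·7·7·cos(90°) = 98, so BV = 7·√2.
Step 2: By the inverse law of cosines on triangle UBV: cos(∠UBV) = (7² + (7·√2)² − 7²) / (2·7·7·√2) = 98/138.59 = 0.7071, so ∠UBV = 45°.

Therefore, the measure of angle ∠UBV = 45°.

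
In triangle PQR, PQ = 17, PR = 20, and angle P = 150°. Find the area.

Area = (1/2) * PQ * PR * sin(P)
Area = (1/2) * 17 * 20 * sin(150°)
Area = (1/2) * 17 * 20 * 1/2
Area = 85

85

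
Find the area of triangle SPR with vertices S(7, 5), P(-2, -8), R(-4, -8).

Using the Shoelace formula for a triangle:
Area = (1/2)|x0(y1 - y2) + x1(y2 - y0) + x2(y0 - y1)|
Area = (1/2)|7(-8 - -8) + -2(-8 - 5) + -4(5 - -8)|
Area = (1/2)|0 + 26 + -52|
Area = (1/2)|-26|
Area = (1/2)(26)
Area = 13

13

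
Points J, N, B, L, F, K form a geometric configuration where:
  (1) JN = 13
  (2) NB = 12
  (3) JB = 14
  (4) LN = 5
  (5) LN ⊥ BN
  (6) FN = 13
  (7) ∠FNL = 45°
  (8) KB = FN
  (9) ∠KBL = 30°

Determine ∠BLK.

From the given relations: KB = FN = 13.
Step 1: By the law of cosines on triangle LNB: LB² = 5² + 12² − 2·5·12·cos(90°) = 169, so LB = 13.
Step 2: By the law of cosines on triangle LBK: LK² = 13² + 13² − 2·13·13·cos(30°) = 45.28, so LK ≈ 6.73.
Step 3: By the inverse law of cosines on triangle BLK: cos(∠BLK) = (13² + 6.73² − 13²) / (2·13·6.73) = 45.28/174.96 = 0.2588, so ∠BLK = 75°.

Therefore, the measure of angle ∠BLK = 75°.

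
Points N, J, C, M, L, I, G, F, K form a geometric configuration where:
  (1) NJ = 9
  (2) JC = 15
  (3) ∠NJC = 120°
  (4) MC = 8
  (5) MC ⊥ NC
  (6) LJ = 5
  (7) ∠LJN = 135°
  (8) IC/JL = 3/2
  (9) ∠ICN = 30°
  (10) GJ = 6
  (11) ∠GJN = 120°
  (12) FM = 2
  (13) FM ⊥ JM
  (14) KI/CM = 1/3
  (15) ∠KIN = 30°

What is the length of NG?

Step 1: By the law of cosines on triangle NJG: NG² = 9² + 6² − 2·9·6·cos(120°) = 171, so NG = 3·√19.

Therefore, the length of NG = 3·√19.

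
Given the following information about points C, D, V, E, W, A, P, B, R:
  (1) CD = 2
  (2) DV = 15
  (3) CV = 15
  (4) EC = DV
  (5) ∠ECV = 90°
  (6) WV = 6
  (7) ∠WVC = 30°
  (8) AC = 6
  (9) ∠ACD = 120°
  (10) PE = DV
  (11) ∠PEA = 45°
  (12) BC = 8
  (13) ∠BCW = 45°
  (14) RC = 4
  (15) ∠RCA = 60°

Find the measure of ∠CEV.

From the given relations: EC = DV = 15.
Step 1: By the law of cosines on triangle ECV: EV² = 15² + 15² − 2·15·15·cos(90°) = 450, so EV = 15·√2.
Step 2: By the inverse law of cosines on triangle CEV: cos(∠CEV) = (15² + (15·√2)² − 15²) / (2·15·15·√2) = 450/636.4 = 0.7071, so ∠CEV = 45°.

Therefore, the measure of angle ∠CEV = 45°.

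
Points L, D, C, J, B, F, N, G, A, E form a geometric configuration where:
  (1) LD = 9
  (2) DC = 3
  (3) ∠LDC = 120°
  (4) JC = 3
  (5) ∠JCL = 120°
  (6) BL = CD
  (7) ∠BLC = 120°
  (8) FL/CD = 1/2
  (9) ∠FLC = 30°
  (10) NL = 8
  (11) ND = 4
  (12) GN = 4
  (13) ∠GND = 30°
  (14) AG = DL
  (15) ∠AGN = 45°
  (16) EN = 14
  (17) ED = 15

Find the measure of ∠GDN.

Step 1: By the law of cosines on triangle DNG: DG² = 4² + 4² − 2·4·4·cos(30°) = 4.29, so DG ≈ 2.07.
Step 2: By the inverse law of cosines on triangle GDN: cos(∠GDN) = (2.07² + 4² − 4²) / (2·2.07·4) = 4.29/16.56 = 0.2588, so ∠GDN = 75°.

Therefore, the measure of angle ∠GDN = 75°.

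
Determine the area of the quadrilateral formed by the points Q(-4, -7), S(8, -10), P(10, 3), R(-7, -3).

Shoelace: sum of cross terms = 248, Area = (1/2)|248| = 124

124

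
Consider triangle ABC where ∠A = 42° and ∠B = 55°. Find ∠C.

angle C = 180 - 42 - 55 = 83 degrees.

83 degrees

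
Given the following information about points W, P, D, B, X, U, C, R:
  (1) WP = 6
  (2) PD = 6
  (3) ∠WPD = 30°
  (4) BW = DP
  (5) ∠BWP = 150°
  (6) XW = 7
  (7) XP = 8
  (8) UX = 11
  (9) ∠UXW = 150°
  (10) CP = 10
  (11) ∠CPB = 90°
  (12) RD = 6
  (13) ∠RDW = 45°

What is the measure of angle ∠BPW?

From the given relations: BW = DP = 6.
Step 1: By the law of cosines on triangle PWB: PB² = 6² + 6² − 2·6·6·cos(150°) = 134.35, so PB ≈ 11.59.
Step 2: By the inverse law of cosines on triangle BPW: cos(∠BPW) = (11.59² + 6² − 6²) / (2·11.59·6) = 134.35/139.09 = 0.9659, so ∠BPW = 15°.

Therefore, the measure of angle ∠BPW = 15°.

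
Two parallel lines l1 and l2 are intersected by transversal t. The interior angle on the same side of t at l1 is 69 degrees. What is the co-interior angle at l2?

Co-interior angles sum to 180: 180 - 69 = 111 degrees.

111 degrees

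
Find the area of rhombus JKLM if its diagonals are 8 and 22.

Area = (8 * 22) / 2 = 176 / 2 = 88

88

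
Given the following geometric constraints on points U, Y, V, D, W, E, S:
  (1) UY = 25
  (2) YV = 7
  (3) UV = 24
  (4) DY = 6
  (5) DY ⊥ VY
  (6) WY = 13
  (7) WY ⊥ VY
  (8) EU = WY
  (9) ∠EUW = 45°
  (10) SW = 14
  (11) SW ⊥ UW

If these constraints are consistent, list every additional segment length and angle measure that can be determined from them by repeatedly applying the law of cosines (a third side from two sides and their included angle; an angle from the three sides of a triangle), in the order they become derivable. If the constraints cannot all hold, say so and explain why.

The constraints are consistent. Derivable facts, in order:
After 1 step:
- VD = √85
- VW ≈ 14.76
- ∠UVY = 90°
- ∠UYV = 73.74°
- ∠VUY = 16.26°
After 2 steps:
- ∠DVY = 40.6°
- ∠VDY = 49.4°
- ∠VWY = 28.3°
- ∠WVY = 61.7°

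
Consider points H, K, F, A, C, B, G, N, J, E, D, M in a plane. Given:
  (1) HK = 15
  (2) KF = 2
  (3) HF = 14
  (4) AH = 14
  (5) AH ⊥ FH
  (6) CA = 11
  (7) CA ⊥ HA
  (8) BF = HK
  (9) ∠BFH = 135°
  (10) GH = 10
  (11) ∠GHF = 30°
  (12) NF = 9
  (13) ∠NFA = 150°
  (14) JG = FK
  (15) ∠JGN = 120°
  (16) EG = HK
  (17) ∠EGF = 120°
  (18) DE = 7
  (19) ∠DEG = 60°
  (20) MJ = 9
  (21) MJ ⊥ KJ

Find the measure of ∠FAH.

Step 1: By the law of cosines on triangle AHF: AF² = 14² + 14² − 2·14·14·cos(90°) = 392, so AF = 14·√2.
Step 2: By the inverse law of cosines on triangle FAH: cos(∠FAH) = ((14·√2)² + 14² − 14²) / (2·14·√2·14) = 392/554.37 = 0.7071, so ∠FAH = 45°.

Therefore, the measure of angle ∠FAH = 45°.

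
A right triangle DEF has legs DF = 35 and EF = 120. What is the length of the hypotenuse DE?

DE = sqrt(35^2 + 120^2) = sqrt(15625) = 125

125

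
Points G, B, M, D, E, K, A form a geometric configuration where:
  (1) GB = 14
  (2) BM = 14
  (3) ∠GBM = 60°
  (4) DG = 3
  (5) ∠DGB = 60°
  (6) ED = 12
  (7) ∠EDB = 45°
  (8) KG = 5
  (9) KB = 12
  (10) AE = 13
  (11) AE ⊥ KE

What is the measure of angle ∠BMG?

Step 1: By the law of cosines on triangle MBG: MG² = 14² + 14² − 2·14·14·cos(60°) = 196, so MG = 14.
Step 2: By the inverse law of cosines on triangle BMG: cos(∠BMG) = (14² + 14² − 14²) / (2·14·14) = 196/392 = 0.5, so ∠BMG = 60°.

Therefore, the measure of angle ∠BMG = 60°.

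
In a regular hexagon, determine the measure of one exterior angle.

Each exterior angle of a regular n-gon is 360 / n.
For n = 6: 360 / 6 = 60 degrees.

60 degrees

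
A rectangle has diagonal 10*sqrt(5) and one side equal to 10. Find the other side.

b = sqrt(d^2 - a^2) = sqrt(500 - 100) = sqrt(400) = 20

20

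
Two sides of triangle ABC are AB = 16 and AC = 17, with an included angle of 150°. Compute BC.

When two sides and the included angle are known, the law of cosines gives the third side.
c^2 = a^2 + b^2 - 2ab cos(C) generalizes the Pythagorean theorem to non-right triangles.
Here: BC^2 = 256 + 289 - 544*(-sqrt(3)/2) = 272*sqrt(3) + 545
BC = sqrt(272*sqrt(3) + 545)

sqrt(272*sqrt(3) + 545)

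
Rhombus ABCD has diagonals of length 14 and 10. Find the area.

Area of a rhombus = (d1 * d2) / 2
Area = (14 * 10) / 2
Area = 140 / 2
Area = 70

70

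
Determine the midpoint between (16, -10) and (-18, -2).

The midpoint is the point halfway along the segment.
Move half the horizontal distance: 16 + (-18 - 16)/2 = 16 + -34/2 = -1
Move half the vertical distance: -10 + (-2 - -10)/2 = -10 + 8/2 = -6
Midpoint = (-1, -6)

(-1, -6)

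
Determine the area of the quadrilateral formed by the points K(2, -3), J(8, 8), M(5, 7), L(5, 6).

The Shoelace formula works by pairing each vertex with the next (cycling back to the first).
For each pair, compute x_i*y_(i+1) - x_(i+1)*y_i:
  (2*8 - 8*-3) = 40
  (8*7 - 5*8) = 16
  (5*6 - 5*7) = -5
  (5*-3 - 2*6) = -27
Taking half the absolute value of the total: Area = (1/2)(24) = 12.

12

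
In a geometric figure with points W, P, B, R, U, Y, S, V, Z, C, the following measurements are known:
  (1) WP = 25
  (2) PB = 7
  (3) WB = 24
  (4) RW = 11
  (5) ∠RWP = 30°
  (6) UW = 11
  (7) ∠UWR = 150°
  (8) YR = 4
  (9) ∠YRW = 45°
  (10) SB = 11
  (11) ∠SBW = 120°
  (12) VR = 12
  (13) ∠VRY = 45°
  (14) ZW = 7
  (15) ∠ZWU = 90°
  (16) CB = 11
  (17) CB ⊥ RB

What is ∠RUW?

Step 1: By the law of cosines on triangle UWR: UR² = 11² + 11² − 2·11·11·cos(150°) = 451.58, so UR ≈ 21.25.
Step 2: By the inverse law of cosines on triangle RUW: cos(∠RUW) = (21.25² + 11² − 11²) / (2·21.25·11) = 451.58/467.51 = 0.9659, so ∠RUW = 15°.

Therefore, the measure of angle ∠RUW = 15°.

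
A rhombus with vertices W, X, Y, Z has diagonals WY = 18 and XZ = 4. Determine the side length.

In a rhombus, the diagonals bisect each other perpendicularly, creating four congruent right triangles.
Each triangle has legs 9 (half of 18) and 2 (half of 4).
The hypotenuse of each right triangle is a side of the rhombus:
side = sqrt(9^2 + 2^2) = sqrt(85)

sqrt(85)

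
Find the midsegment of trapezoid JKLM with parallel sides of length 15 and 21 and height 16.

midsegment = (15 + 21) / 2 = 36 / 2 = 18

18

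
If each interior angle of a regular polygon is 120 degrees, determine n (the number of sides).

Exterior angle = 180 - 120 = 60. n = 360 / 60 = 6.

6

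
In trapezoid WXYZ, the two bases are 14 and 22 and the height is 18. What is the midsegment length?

midsegment = (14 + 22) / 2 = 36 / 2 = 18

18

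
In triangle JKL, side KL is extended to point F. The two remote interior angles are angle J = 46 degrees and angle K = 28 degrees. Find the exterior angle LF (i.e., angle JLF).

Exterior angle = 46 + 28 = 74 degrees (exterior angle theorem).

74 degrees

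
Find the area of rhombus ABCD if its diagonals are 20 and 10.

Area = (20 * 10) / 2 = 200 / 2 = 100

100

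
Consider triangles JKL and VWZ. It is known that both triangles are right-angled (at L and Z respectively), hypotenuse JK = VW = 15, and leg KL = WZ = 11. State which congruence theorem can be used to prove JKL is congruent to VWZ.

The given information provides:
both triangles are right-angled (at L and Z respectively), hypotenuse JK = VW = 15, and leg KL = WZ = 11
This matches the HL congruence theorem.
The hypotenuse and one leg of two right triangles are equal (Hypotenuse-Leg).

HL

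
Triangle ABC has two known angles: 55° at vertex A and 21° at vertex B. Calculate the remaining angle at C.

The interior angles sum to 180°: angle C = 180 - 55 - 21 = 104°.
The triangle is obtuse (angles 55°, 21°, 104°).

104 degrees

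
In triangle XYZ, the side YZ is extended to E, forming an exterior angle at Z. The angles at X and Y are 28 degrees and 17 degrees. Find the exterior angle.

By the exterior angle theorem, an exterior angle of a triangle equals the sum of the two remote interior angles.
Exterior angle = angle X + angle Y
Exterior angle = 28 + 17 = 45 degrees

45 degrees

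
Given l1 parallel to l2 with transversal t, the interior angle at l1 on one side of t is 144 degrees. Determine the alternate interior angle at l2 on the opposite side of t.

Alternate interior angles are equal: 144 degrees.

144 degrees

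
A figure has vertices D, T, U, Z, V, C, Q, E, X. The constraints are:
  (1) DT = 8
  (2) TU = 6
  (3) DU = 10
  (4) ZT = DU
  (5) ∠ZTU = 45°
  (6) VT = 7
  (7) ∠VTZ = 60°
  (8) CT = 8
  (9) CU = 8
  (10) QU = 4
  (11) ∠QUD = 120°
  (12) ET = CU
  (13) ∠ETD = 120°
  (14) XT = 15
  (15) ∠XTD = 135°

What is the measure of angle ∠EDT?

From the given relations: ET = CU = 8.
Step 1: By the law of cosines on triangle DTE: DE² = 8² + 8² − 2·8·8·cos(120°) = 192, so DE = 8·√3.
Step 2: By the inverse law of cosines on triangle EDT: cos(∠EDT) = ((8·√3)² + 8² − 8²) / (2·8·√3·8) = 192/221.7 = 0.866, so ∠EDT = 30°.

Therefore, the measure of angle ∠EDT = 30°.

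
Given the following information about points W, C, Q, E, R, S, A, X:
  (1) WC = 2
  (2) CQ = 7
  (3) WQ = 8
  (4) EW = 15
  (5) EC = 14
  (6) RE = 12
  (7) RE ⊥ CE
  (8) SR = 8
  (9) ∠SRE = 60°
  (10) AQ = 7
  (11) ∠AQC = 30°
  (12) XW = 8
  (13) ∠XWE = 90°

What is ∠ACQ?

Step 1: By the law of cosines on triangle CQA: CA² = 7² + 7² − 2·7·7·cos(30°) = 13.13, so CA ≈ 3.62.
Step 2: By the inverse law of cosines on triangle ACQ: cos(∠ACQ) = (3.62² + 7² − 7²) / (2·3.62·7) = 13.13/50.73 = 0.2588, so ∠ACQ = 75°.

Therefore, the measure of angle ∠ACQ = 75°.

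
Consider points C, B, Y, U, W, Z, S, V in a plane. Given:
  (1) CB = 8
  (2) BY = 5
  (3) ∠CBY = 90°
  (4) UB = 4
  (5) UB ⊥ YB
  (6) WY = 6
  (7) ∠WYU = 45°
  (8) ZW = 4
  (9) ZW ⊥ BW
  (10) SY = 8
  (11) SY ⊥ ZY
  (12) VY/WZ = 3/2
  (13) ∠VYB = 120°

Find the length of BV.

From the given relations: VY = 3/2·WZ = 3/2·4 = 6.
Step 1: By the law of cosines on triangle BYV: BV² = 5² + 6² − 2·5·6·cos(120°) = 91, so BV = √91.

Therefore, the length of BV = √91.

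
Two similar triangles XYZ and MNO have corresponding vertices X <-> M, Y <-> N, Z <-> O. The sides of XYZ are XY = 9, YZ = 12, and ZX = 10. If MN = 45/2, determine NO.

Since the triangles are similar, the ratio of corresponding sides is constant.
Scale factor k = MN / XY = 45/2 / 9 = 5/2
NO = k * YZ = 5/2 * 12 = 30

30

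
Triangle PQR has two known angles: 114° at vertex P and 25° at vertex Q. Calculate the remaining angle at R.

By the triangle angle sum property, the three interior angles of any triangle add up to 180°.
We know angle P = 114° and angle Q = 25°, so their sum is 139°.
Therefore angle R = 180° - 139° = 41°.

41 degrees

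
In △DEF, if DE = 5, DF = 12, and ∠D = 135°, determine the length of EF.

When two sides and the included angle are known, the law of cosines gives the third side.
c^2 = a^2 + b^2 - 2ab cos(C) generalizes the Pythagorean theorem to non-right triangles.
Here: EF^2 = 25 + 144 - 120*(-sqrt(2)/2) = 60*sqrt(2) + 169
EF = sqrt(60*sqrt(2) + 169)

sqrt(60*sqrt(2) + 169)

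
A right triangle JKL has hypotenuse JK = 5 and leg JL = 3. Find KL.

KL = sqrt(5^2 - 3^2) = sqrt(16) = 4

4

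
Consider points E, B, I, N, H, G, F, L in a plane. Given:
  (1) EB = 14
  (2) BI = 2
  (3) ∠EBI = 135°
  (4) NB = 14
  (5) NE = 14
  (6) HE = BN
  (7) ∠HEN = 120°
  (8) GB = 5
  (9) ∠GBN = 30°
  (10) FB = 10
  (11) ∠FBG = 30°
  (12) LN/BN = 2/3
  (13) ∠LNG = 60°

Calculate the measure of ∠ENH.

From the given relations: HE = BN = 14.
Step 1: By the law of cosines on triangle NEH: NH² = 14² + 14² − 2·14·14·cos(120°) = 588, so NH = 14·√3.
Step 2: By the inverse law of cosines on triangle ENH: cos(∠ENH) = (14² + (14·√3)² − 14²) / (2·14·14·√3) = 588/678.96 = 0.866, so ∠ENH = 30°.

Therefore, the measure of angle ∠ENH = 30°.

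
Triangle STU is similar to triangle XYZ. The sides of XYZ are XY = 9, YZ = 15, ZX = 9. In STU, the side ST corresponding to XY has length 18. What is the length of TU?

Since the triangles are similar, the ratio of corresponding sides is constant.
Scale factor k = ST / XY = 18 / 9 = 2
TU = k * YZ = 2 * 15 = 30

30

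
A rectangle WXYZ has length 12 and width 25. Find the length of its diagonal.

A rectangle's diagonal splits it into two right triangles, with the diagonal as the hypotenuse.
By the Pythagorean theorem, d^2 = 12^2 + 25^2 = 769.
Therefore d = sqrt(769).

sqrt(769)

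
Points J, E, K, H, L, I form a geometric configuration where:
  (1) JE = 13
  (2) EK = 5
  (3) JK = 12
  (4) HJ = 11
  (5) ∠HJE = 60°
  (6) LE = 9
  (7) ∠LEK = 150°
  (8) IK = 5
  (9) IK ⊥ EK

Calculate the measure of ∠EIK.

Step 1: By the law of cosines on triangle IKE: IE² = 5² + 5² − 2·5·5·cos(90°) = 50, so IE = 5·√2.
Step 2: By the inverse law of cosines on triangle EIK: cos(∠EIK) = ((5·√2)² + 5² − 5²) / (2·5·√2·5) = 50/70.71 = 0.7071, so ∠EIK = 45°.

Therefore, the measure of angle ∠EIK = 45°.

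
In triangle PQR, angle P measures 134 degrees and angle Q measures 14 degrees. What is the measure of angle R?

By the triangle angle sum property, the three interior angles of any triangle add up to 180°.
We know angle P = 134° and angle Q = 14°, so their sum is 148°.
Therefore angle R = 180° - 148° = 32°.

32 degrees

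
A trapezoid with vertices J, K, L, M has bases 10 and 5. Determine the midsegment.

The midsegment of a trapezoid = (base1 + base2) / 2
midsegment = (10 + 5) / 2
midsegment = 15 / 2
midsegment = 15/2

15/2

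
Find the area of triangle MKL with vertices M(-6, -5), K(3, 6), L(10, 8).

Using the Shoelace formula for a triangle:
Area = (1/2)|x0(y1 - y2) + x1(y2 - y0) + x2(y0 - y1)|
Area = (1/2)|-6(6 - 8) + 3(8 - -5) + 10(-5 - 6)|
Area = (1/2)|12 + 39 + -110|
Area = (1/2)|-59|
Area = (1/2)(59)
Area = 59/2

59/2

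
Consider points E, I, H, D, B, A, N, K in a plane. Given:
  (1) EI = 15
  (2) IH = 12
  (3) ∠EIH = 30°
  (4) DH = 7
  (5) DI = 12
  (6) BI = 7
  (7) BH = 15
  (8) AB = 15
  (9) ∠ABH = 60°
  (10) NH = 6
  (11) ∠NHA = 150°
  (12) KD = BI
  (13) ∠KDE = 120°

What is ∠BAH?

Step 1: By the law of cosines on triangle ABH: AH² = 15² + 15² − 2·15·15·cos(60°) = 225, so AH = 15.
Step 2: By the inverse law of cosines on triangle BAH: cos(∠BAH) = (15² + 15² − 15²) / (2·15·15) = 225/450 = 0.5, so ∠BAH = 60°.

Therefore, the measure of angle ∠BAH = 60°.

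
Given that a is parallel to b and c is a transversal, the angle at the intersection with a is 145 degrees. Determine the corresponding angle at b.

When a transversal crosses parallel lines, angles in the same position at each intersection are called corresponding angles.
These are always equal, so the answer is 145 degrees.

145 degrees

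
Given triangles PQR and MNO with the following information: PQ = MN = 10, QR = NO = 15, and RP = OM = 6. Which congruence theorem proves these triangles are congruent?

The given information matches SSS: All three pairs of corresponding sides are equal (Side-Side-Side).

SSS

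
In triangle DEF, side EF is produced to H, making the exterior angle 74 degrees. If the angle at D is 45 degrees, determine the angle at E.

angle E = 74 - 45 = 29 degrees (exterior angle theorem).

29 degrees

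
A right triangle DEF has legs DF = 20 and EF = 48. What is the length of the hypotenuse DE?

In a right triangle, the square of the hypotenuse equals the sum of the squares of the two legs.
The legs are 20 and 48, so the hypotenuse = sqrt(400 + 2304) = sqrt(2704) = 52.

52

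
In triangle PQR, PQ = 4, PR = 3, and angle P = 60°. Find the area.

Area = (1/2) * PQ * PR * sin(P)
Area = (1/2) * 4 * 3 * sin(60°)
Area = (1/2) * 4 * 3 * sqrt(3)/2
Area = 3*sqrt(3)

3*sqrt(3)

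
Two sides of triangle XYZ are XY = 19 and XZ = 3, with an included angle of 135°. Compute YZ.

When two sides and the included angle are known, the law of cosines gives the third side.
c^2 = a^2 + b^2 - 2ab cos(C) generalizes the Pythagorean theorem to non-right triangles.
Here: YZ^2 = 361 + 9 - 114*(-sqrt(2)/2) = 57*sqrt(2) + 370
YZ = sqrt(57*sqrt(2) + 370)

sqrt(57*sqrt(2) + 370)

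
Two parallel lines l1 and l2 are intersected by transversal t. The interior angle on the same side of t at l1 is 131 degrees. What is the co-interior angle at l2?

Co-interior angles (same-side interior) formed by parallel lines and a transversal are supplementary (sum to 180 degrees).
The given angle is 131 degrees.
The co-interior angle = 180 - 131 = 49 degrees.

49 degrees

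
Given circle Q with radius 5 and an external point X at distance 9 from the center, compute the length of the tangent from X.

Let T be the point of tangency. Then QT ⊥ XT (radius ⊥ tangent).
In right triangle QTX: QX² = QT² + XT²
9² = 5² + XT²
XT² = 56, XT = 2*sqrt(14)

2*sqrt(14)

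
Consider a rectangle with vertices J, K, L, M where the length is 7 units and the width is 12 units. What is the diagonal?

d = sqrt(7^2 + 12^2) = sqrt(193)

sqrt(193)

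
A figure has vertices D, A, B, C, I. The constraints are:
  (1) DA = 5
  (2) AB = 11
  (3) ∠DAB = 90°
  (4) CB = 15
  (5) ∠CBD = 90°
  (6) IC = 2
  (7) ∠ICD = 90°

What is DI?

Step 1: By the law of cosines on triangle BAD: BD² = 11² + 5² − 2·11·5·cos(90°) = 146, so BD = √146.
Step 2: By the law of cosines on triangle CBD: CD² = 15² + √146² − 2·15·√146·cos(90°) = 371, so CD ≈ 19.26.
Step 3: By the law of cosines on triangle DCI: DI² = 19.26² + 2² − 2·19.26·2·cos(90°) = 375, so DI = 5·√15.

Therefore, the length of DI = 5·√15.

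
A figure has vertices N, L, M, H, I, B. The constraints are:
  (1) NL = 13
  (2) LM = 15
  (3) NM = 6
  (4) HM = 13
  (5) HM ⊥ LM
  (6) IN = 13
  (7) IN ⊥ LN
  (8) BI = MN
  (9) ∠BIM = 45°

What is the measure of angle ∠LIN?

Step 1: By the law of cosines on triangle INL: IL² = 13² + 13² − 2·13·13·cos(90°) = 338, so IL = 13·√2.
Step 2: By the inverse law of cosines on triangle LIN: cos(∠LIN) = ((13·√2)² + 13² − 13²) / (2·13·√2·13) = 338/478 = 0.7071, so ∠LIN = 45°.

Therefore, the measure of angle ∠LIN = 45°.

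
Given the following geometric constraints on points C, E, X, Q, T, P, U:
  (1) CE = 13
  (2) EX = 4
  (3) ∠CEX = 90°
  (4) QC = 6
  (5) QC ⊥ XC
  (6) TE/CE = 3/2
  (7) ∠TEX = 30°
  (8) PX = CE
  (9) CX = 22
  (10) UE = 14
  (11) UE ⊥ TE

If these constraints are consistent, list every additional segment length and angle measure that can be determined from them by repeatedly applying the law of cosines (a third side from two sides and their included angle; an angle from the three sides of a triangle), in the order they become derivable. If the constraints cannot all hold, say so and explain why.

These constraints are not satisfiable: by the triangle inequality in triangle ECX, (1) CE = 13 and (2) EX = 4 force CX ≤ 13 + 4 = 17, but (9) says CX = 22. No planar figure meets all of them, so nothing further can be derived.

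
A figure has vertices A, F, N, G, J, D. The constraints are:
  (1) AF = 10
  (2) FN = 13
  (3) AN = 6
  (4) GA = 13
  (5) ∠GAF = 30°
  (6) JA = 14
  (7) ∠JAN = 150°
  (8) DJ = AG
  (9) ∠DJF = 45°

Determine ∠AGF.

Step 1: By the law of cosines on triangle GAF: GF² = 13² + 10² − 2·13·10·cos(30°) = 43.83, so GF ≈ 6.62.
Step 2: By the inverse law of cosines on triangle AGF: cos(∠AGF) = (13² + 6.62² − 10²) / (2·13·6.62) = 112.83/172.14 = 0.6555, so ∠AGF = 49.04°.

Therefore, the measure of angle ∠AGF = 49.04°.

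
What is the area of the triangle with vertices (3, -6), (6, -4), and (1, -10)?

Shoelace: Area = (1/2)|3(-4--10) + 6(-10--6) + 1(-6--4)| = (1/2)(8) = 4

4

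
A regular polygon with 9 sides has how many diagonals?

Each of the 9 vertices connects to 6 non-adjacent vertices via diagonals.
Total connections = 9 × 6 = 54, but each diagonal is counted twice.
Number of diagonals = 54 / 2 = 27.

27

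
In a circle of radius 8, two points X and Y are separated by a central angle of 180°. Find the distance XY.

Chord = 2(8) sin(90°) = 16

16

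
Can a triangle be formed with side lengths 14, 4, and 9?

The longest side is 14. The other two sides sum to 4 + 9 = 13.
Since 13 ≤ 14, the two shorter sides cannot reach around to close the triangle.

No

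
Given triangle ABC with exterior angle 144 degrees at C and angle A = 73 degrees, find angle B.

The exterior angle theorem states that an exterior angle equals the sum of the two non-adjacent interior angles.
So 144 = 73 + angle B, which gives angle B = 144 - 73 = 71 degrees.

71 degrees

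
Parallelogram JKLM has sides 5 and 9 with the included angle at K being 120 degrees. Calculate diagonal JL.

Law of cosines: d^2 = 5^2 + 9^2 - 2(5)(9)cos(120°) = 151, so d = sqrt(151).

sqrt(151)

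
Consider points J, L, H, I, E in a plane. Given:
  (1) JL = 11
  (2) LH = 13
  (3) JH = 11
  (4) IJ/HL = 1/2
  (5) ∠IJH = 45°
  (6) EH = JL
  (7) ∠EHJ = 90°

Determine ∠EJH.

From the given relations: EH = JL = 11.
Step 1: By the law of cosines on triangle JHE: JE² = 11² + 11² − 2·11·11·cos(90°) = 242, so JE = 11·√2.
Step 2: By the inverse law of cosines on triangle EJH: cos(∠EJH) = ((11·√2)² + 11² − 11²) / (2·11·√2·11) = 242/342.24 = 0.7071, so ∠EJH = 45°.

Therefore, the measure of angle ∠EJH = 45°.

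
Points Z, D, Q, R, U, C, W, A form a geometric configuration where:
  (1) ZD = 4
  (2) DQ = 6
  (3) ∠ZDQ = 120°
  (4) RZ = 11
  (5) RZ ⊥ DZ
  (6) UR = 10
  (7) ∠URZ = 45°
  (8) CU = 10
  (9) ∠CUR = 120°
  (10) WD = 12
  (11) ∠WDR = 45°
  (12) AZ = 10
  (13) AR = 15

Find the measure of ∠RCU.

Step 1: By the law of cosines on triangle CUR: CR² = 10² + 10² − 2·10·10·cos(120°) = 300, so CR = 10·√3.
Step 2: By the inverse law of cosines on triangle RCU: cos(∠RCU) = ((10·√3)² + 10² − 10²) / (2·10·√3·10) = 300/346.41 = 0.866, so ∠RCU = 30°.

Therefore, the measure of angle ∠RCU = 30°.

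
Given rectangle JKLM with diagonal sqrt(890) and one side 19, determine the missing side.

The diagonal of a rectangle forms a right triangle with the two sides.
Rearranging the Pythagorean theorem: missing side = sqrt(d^2 - known^2).
= sqrt(890 - 361) = sqrt(529) = 23.

23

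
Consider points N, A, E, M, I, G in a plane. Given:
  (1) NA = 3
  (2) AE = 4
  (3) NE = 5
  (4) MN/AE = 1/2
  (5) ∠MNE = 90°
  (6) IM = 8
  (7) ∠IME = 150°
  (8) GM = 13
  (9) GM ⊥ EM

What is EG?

From the given relations: MN = 1/2·AE = 1/2·4 = 2.
Step 1: By the law of cosines on triangle ENM: EM² = 5² + 2² − 2·5·2·cos(90°) = 29, so EM = √29.
Step 2: By the law of cosines on triangle EMG: EG² = √29² + 13² − 2·√29·13·cos(90°) = 198, so EG = 3·√22.

Therefore, the length of EG = 3·√22.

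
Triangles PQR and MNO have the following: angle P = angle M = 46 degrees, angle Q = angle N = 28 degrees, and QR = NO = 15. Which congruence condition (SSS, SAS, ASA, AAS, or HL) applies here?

Consider the given information: angle P = angle M = 46 degrees, angle Q = angle N = 28 degrees, and QR = NO = 15
This is not SSS or ASA: SSS requires all three pairs of sides, but we don't have that. ASA requires two angles and the side between them.
The correct criterion is AAS. Two pairs of corresponding angles and a non-included side are equal (Angle-Angle-Side).

AAS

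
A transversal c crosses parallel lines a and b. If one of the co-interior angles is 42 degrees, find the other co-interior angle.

Co-interior angles (same-side interior) formed by parallel lines and a transversal are supplementary (sum to 180 degrees).
The given angle is 42 degrees.
The co-interior angle = 180 - 42 = 138 degrees.

138 degrees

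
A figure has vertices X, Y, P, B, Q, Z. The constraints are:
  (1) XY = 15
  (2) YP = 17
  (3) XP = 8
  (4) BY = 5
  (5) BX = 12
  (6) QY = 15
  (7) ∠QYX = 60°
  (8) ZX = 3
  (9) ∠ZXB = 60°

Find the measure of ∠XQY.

Step 1: By the law of cosines on triangle QYX: QX² = 15² + 15² − 2·15·15·cos(60°) = 225, so QX = 15.
Step 2: By the inverse law of cosines on triangle XQY: cos(∠XQY) = (15² + 15² − 15²) / (2·15·15) = 225/450 = 0.5, so ∠XQY = 60°.

Therefore, the measure of angle ∠XQY = 60°.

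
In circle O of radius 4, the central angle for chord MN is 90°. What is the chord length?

Drop a perpendicular from the center to the chord, bisecting both the chord and the central angle.
Each half-chord = r sin(θ/2) = 4 sin(45°).
The full chord = 2 × 4 × sin(45°) = 4*sqrt(2).

4*sqrt(2)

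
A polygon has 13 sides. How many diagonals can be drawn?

Total line segments between 13 vertices = C(13,2) = 78.
Subtract the 13 sides: 78 - 13 = 65 diagonals.

65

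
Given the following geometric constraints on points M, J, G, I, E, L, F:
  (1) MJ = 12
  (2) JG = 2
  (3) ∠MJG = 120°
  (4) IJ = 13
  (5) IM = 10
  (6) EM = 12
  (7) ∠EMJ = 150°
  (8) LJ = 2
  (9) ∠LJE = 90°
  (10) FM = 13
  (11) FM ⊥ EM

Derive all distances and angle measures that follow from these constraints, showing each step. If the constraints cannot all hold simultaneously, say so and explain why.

The constraints are consistent.

Step 1: From MJ = 12, JG = 2, and ∠MJG = 120°, by the law of cosines:
  MG² = MJ² + JG² - 2·MJ·JG·cos(120°) = 144 + 4 + 24 = 172
  MG = 2·√43

Step 2: From JM = 12, ME = 12, and ∠JME = 150°, by the law of cosines:
  JE² = JM² + ME² - 2·JM·ME·cos(150°) = 144 + 144 + 249.4 = 537.4
  JE ≈ 23.18

Step 3: From EM = 12, MF = 13, and ∠EMF = 90°, by the law of cosines:
  EF² = EM² + MF² - 2·EM·MF·cos(90°) = 144 + 169 - 0 = 313
  EF ≈ 17.69

Step 4: From MI = 10, MJ = 12, IJ = 13, by the inverse law of cosines:
  cos(∠IMJ) = (MI² + MJ² - IJ²) / (2·MI·MJ)
  ∠IMJ = 71.79°

Step 5: From JI = 13, JM = 12, IM = 10, by the inverse law of cosines:
  cos(∠IJM) = (JI² + JM² - IM²) / (2·JI·JM)
  ∠IJM = 46.95°

Step 6: From IJ = 13, IM = 10, JM = 12, by the inverse law of cosines:
  cos(∠JIM) = (IJ² + IM² - JM²) / (2·IJ·IM)
  ∠JIM = 61.26°

Step 7: From EJ = 23.18, JL = 2, and ∠EJL = 90°, by the law of cosines:
  EL² = EJ² + JL² - 2·EJ·JL·cos(90°) = 537.4 + 4 - 0 = 541.4
  EL ≈ 23.27

Step 8: From MG = 2·√43, MJ = 12, GJ = 2, by the inverse law of cosines:
  cos(∠GMJ) = (MG² + MJ² - GJ²) / (2·MG·MJ)
  ∠GMJ = 7.59°

Step 9: From JE = 23.18, JM = 12, EM = 12, by the inverse law of cosines:
  cos(∠EJM) = (JE² + JM² - EM²) / (2·JE·JM)
  ∠EJM = 15°

Step 10: From GJ = 2, GM = 2·√43, JM = 12, by the inverse law of cosines:
  cos(∠JGM) = (GJ² + GM² - JM²) / (2·GJ·GM)
  ∠JGM = 52.41°

Step 11: From EF = 17.69, EM = 12, FM = 13, by the inverse law of cosines:
  cos(∠FEM) = (EF² + EM² - FM²) / (2·EF·EM)
  ∠FEM = 47.29°

Step 12: From EJ = 23.18, EM = 12, JM = 12, by the inverse law of cosines:
  cos(∠JEM) = (EJ² + EM² - JM²) / (2·EJ·EM)
  ∠JEM = 15°

Step 13: From FE = 17.69, FM = 13, EM = 12, by the inverse law of cosines:
  cos(∠EFM) = (FE² + FM² - EM²) / (2·FE·FM)
  ∠EFM = 42.71°

Step 14: From EJ = 23.18, EL = 23.27, JL = 2, by the inverse law of cosines:
  cos(∠JEL) = (EJ² + EL² - JL²) / (2·EJ·EL)
  ∠JEL = 4.93°

Step 15: From LE = 23.27, LJ = 2, EJ = 23.18, by the inverse law of cosines:
  cos(∠ELJ) = (LE² + LJ² - EJ²) / (2·LE·LJ)
  ∠ELJ = 85.07°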